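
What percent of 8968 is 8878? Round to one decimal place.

99.0%

8878 ÷ 8968 ≈ 99.0%.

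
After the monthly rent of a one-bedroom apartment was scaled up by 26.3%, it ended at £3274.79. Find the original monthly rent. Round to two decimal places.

The overall multiplier applied was 1.263.
So the original monthly rent was £3274.79 ÷ 1.263 ≈ £2592.87.

£2592.87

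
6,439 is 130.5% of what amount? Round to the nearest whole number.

4,934

6,439 ÷ 1.305 ≈ 4,934.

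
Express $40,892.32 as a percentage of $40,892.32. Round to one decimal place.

$40,892.32 ÷ $40,892.32 = 100.0%.

100.0%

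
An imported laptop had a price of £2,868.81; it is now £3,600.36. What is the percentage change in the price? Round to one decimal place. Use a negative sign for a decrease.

25.5%

Change: £3,600.36 − £2,868.81 = £731.55.
Relative to the original: £731.55 ÷ £2,868.81 ≈ 25.5%.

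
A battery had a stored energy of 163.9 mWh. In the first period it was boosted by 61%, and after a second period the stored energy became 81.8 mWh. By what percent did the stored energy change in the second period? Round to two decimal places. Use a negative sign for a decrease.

-69.00%

After the first period: 163.9 × 1.61 = 263.879.
Second-period multiplier: 81.8 ÷ 263.879 ≈ 0.309991.
That is a change of -69.00%.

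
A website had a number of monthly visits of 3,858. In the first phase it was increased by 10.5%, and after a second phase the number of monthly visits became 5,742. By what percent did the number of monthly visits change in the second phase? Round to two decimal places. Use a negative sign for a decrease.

34.69%

After the first phase: 3,858 × 1.105 = 4263.09.
Second-phase multiplier: 5,742 ÷ 4263.09 ≈ 1.34691.
That is a change of 34.69%.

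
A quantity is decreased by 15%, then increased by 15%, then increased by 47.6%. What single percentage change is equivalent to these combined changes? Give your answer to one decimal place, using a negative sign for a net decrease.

A 15% decrease multiplies by 0.85.
Then a 15% increase: 0.85 × 1.15 = 0.9775.
Then a 47.6% increase: 0.9775 × 1.476 = 1.44279.
Overall factor 1.44279, i.e. 44.3%.

44.3%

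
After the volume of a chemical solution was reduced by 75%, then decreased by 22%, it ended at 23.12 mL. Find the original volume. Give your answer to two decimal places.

Undoing the 22% decrease: 23.12 ÷ 0.78 ≈ 29.641026.
Undoing the 75% decrease: 29.641026 ÷ 0.25 ≈ 118.56 mL.

118.56 mL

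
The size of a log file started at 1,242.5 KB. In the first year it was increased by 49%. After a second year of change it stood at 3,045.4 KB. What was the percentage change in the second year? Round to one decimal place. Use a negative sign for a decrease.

After the first year: 1,242.5 × 1.49 = 1851.325.
Second-year multiplier: 3,045.4 ÷ 1851.325 ≈ 1.64498.
That is a change of 64.5%.

64.5%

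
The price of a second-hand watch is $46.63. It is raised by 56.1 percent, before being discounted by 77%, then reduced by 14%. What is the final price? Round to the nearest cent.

$14.40

Each change multiplies by a factor: 1.561 × 0.23 × 0.86 = 0.3087658.
$46.63 × 0.3087658 = $14.397749254 ≈ $14.40.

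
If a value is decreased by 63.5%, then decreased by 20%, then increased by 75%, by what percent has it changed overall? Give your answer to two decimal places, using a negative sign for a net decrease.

A 63.5% decrease multiplies by 0.365.
Then a 20% decrease: 0.365 × 0.8 = 0.292.
Then a 75% increase: 0.292 × 1.75 = 0.511.
Overall factor 0.511, i.e. -48.90%.

-48.90%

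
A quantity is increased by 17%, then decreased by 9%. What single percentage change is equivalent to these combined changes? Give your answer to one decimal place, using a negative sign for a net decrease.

6.5%

The combined multiplier is 1.17 × 0.91 = 1.0647.
That corresponds to an increase of 6.5%.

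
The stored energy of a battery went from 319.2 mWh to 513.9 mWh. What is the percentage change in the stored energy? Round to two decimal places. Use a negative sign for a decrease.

61.00%

Change: 513.9 − 319.2 = 194.7.
Relative to the original: 194.7 ÷ 319.2 ≈ 61.00%.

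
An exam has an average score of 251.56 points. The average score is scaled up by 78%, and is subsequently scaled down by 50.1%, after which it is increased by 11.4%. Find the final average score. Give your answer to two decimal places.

Each change multiplies by a factor: 1.78 × 0.499 × 1.114 = 0.98947708.
251.56 × 0.98947708 = 248.9128542448 ≈ 248.91.

248.91 points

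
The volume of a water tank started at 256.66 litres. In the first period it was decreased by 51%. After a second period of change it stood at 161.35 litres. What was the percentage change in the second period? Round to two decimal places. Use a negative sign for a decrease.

After the first period: 256.66 × 0.49 = 125.7634.
Second-period multiplier: 161.35 ÷ 125.7634 ≈ 1.282965.
That is a change of 28.30%.

28.30%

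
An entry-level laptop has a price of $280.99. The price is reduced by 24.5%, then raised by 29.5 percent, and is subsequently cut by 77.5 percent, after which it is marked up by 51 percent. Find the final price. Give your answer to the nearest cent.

After the 24.5% decrease: $280.99 × 0.755 = $212.14745.
After the 29.5% increase: $212.14745 × 1.295 = $274.73094775.
77.5% decrease: $274.73094775 × 0.225 = $61.81446324375.
51% increase: $61.81446324375 × 1.51 = $93.3398394980625 ≈ $93.34.

$93.34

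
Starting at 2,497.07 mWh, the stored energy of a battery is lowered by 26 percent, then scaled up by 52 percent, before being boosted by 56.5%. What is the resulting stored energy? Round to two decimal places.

Each change multiplies by a factor: 0.74 × 1.52 × 1.565 = 1.760312.
2,497.07 × 1.760312 = 4395.62228584 ≈ 4,395.62.

4,395.62 mWh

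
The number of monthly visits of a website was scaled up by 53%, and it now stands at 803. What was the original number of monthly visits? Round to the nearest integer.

525

The overall multiplier applied was 1.53.
So the original number of monthly visits was 803 ÷ 1.53 ≈ 525.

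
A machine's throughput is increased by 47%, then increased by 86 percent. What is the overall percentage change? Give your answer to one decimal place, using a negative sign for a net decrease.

173.4%

The combined multiplier is 1.47 × 1.86 = 2.7342.
That corresponds to an increase of 173.4%.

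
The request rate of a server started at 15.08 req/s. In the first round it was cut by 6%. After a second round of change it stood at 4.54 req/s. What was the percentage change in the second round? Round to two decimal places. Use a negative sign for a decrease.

After the first round: 15.08 × 0.94 = 14.1752.
Second-round multiplier: 4.54 ÷ 14.1752 ≈ 0.320278.
That is a change of -67.97%.

-67.97%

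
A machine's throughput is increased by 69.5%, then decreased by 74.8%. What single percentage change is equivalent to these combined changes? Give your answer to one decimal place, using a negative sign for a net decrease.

-57.3%

A 69.5% increase multiplies by 1.695.
Then a 74.8% decrease: 1.695 × 0.252 = 0.42714.
Overall factor 0.42714, i.e. -57.3%.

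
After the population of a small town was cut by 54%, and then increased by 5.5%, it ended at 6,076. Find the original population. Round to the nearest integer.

12,520

The overall multiplier applied was 0.46 × 1.055 = 0.4853.
So the original population was 6,076 ÷ 0.4853 ≈ 12,520.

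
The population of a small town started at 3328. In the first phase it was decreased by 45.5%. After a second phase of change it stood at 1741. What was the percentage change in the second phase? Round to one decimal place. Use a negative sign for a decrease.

-4.0%

After the first phase: 3328 × 0.545 = 1813.76.
Second-phase multiplier: 1741 ÷ 1813.76 ≈ 0.95988.
That is a change of -4.0%.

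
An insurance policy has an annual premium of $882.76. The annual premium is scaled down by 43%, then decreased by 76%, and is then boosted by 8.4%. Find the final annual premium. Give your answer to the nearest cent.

$130.91

Each change multiplies by a factor: 0.57 × 0.24 × 1.084 = 0.1482912.
$882.76 × 0.1482912 = $130.905539712 ≈ $130.91.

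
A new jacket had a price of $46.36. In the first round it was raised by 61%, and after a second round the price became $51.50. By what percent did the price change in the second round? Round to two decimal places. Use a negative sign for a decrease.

-31.00%

After the first round: $46.36 × 1.61 = $74.6396.
Second-round multiplier: $51.50 ÷ $74.6396 ≈ 0.689982.
That is a change of -31.00%.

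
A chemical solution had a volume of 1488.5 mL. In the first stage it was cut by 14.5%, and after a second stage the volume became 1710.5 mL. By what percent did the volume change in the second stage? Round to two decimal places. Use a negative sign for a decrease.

34.40%

After the first stage: 1488.5 × 0.855 = 1272.6675.
Second-stage multiplier: 1710.5 ÷ 1272.6675 ≈ 1.344027.
That is a change of 34.40%.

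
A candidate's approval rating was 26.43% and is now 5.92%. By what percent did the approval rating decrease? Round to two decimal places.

77.60%

The change is 5.92 − 26.43 = -20.51 percentage points.
Relative to the original 26.43%, that is -20.51 ÷ 26.43 ≈ -77.60%.
So the approval rating fell by 77.60%.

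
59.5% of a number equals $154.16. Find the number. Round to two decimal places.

$259.09

$154.16 ÷ 0.595 ≈ $259.09.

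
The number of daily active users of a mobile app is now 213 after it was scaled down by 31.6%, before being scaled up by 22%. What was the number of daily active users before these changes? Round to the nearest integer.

255

The overall multiplier applied was 0.684 × 1.22 = 0.83448.
So the original number of daily active users was 213 ÷ 0.83448 ≈ 255.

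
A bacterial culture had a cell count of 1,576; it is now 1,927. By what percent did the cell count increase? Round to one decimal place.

22.3%

Change: 1,927 − 1,576 = 351.
Relative to the original: 351 ÷ 1,576 ≈ 22.3%.
So the cell count increased by 22.3%.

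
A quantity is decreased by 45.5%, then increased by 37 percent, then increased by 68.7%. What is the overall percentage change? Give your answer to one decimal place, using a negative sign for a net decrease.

The combined multiplier is 0.545 × 1.37 × 1.687 = 1.25959855.
That corresponds to an increase of 26.0%.

26.0%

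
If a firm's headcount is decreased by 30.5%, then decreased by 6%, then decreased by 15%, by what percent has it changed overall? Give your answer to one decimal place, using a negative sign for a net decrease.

A 30.5% decrease multiplies by 0.695.
Then a 6% decrease: 0.695 × 0.94 = 0.6533.
Then a 15% decrease: 0.6533 × 0.85 = 0.555305.
Overall factor 0.555305, i.e. -44.5%.

-44.5%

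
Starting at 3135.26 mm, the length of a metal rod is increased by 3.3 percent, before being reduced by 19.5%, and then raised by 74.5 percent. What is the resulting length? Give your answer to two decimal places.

4549.52 mm

Each change multiplies by a factor: 1.033 × 0.805 × 1.745 = 1.451080925.
3135.26 × 1.451080925 = 4549.5159809155 ≈ 4549.52.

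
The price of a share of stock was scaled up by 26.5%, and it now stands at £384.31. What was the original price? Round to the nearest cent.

The overall multiplier applied was 1.265.
So the original price was £384.31 ÷ 1.265 ≈ £303.80.

£303.80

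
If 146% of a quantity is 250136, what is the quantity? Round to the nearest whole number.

171326

250136 ÷ 1.46 ≈ 171326.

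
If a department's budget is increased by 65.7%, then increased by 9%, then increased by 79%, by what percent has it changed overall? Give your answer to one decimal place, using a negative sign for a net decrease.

The combined multiplier is 1.657 × 1.09 × 1.79 = 3.2329727.
That corresponds to an increase of 223.3%.

223.3%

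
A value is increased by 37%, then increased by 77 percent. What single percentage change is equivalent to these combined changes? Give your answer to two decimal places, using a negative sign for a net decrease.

142.49%

A 37% increase multiplies by 1.37.
Then a 77% increase: 1.37 × 1.77 = 2.4249.
Overall factor 2.4249, i.e. 142.49%.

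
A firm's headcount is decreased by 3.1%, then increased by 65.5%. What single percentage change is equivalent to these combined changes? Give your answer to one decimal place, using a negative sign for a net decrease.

60.4%

The combined multiplier is 0.969 × 1.655 = 1.603695.
That corresponds to an increase of 60.4%.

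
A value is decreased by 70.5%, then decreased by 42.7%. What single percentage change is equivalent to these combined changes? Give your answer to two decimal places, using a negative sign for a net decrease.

-83.10%

The combined multiplier is 0.295 × 0.573 = 0.169035.
That corresponds to a decrease of 83.10%.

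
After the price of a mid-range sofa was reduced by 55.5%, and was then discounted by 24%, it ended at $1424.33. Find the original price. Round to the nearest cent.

The overall multiplier applied was 0.445 × 0.76 = 0.3382.
So the original price was $1424.33 ÷ 0.3382 ≈ $4211.50.

$4211.50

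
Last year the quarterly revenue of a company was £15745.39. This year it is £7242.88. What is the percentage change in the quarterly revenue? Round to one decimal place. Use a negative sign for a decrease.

Change: £7242.88 − £15745.39 = -£8502.51.
Relative to the original: -£8502.51 ÷ £15745.39 ≈ -54.0%.

-54.0%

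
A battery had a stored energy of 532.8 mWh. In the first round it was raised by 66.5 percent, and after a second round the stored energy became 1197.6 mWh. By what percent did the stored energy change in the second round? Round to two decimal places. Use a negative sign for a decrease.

35.00%

After the first round: 532.8 × 1.665 = 887.112.
Second-round multiplier: 1197.6 ÷ 887.112 ≈ 1.349999.
That is a change of 35.00%.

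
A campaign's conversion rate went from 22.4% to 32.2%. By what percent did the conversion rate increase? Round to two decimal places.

The change is 32.2 − 22.4 = 9.8 percentage points.
Relative to the original 22.4%, that is 9.8 ÷ 22.4 = 43.75%.
So the conversion rate rose by 43.75%.

43.75%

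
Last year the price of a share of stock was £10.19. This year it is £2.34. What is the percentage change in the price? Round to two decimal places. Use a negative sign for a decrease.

-77.04%

Change: £2.34 − £10.19 = -£7.85.
Relative to the original: -£7.85 ÷ £10.19 ≈ -77.04%.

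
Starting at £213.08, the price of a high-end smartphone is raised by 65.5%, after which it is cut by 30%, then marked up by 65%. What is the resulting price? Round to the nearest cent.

£407.31

After the 65.5% increase: £213.08 × 1.655 = £352.6474.
Apply the 30% decrease: £352.6474 × 0.7 = £246.85318.
Apply the 65% increase: £246.85318 × 1.65 = £407.307747 ≈ £407.31.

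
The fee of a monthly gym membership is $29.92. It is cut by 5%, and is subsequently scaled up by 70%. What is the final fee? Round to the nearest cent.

$48.32

After the 5% decrease: $29.92 × 0.95 = $28.424.
After the 70% increase: $28.424 × 1.7 = $48.3208 ≈ $48.32.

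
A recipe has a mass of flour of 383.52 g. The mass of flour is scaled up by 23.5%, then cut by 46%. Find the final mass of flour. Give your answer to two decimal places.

23.5% increase: 383.52 × 1.235 = 473.6472.
46% decrease: 473.6472 × 0.54 = 255.769488 ≈ 255.77.

255.77 g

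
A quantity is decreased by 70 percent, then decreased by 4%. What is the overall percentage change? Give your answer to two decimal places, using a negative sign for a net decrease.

A 70% decrease multiplies by 0.3.
Then a 4% decrease: 0.3 × 0.96 = 0.288.
Overall factor 0.288, i.e. -71.20%.

-71.20%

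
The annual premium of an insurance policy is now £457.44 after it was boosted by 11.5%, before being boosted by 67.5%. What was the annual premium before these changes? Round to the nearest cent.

The overall multiplier applied was 1.115 × 1.675 = 1.867625.
So the original annual premium was £457.44 ÷ 1.867625 ≈ £244.93.

£244.93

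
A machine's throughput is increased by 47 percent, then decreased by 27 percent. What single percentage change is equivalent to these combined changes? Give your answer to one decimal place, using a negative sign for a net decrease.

7.3%

A 47% increase multiplies by 1.47.
Then a 27% decrease: 1.47 × 0.73 = 1.0731.
Overall factor 1.0731, i.e. 7.3%.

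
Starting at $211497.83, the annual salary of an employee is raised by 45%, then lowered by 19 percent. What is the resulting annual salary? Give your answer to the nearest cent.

$248404.20

45% increase: $211497.83 × 1.45 = $306671.8535.
19% decrease: $306671.8535 × 0.81 = $248404.201335 ≈ $248404.20.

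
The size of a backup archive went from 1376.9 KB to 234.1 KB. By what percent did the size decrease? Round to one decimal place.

83.0%

Change: 234.1 − 1376.9 = -1142.8.
Relative to the original: -1142.8 ÷ 1376.9 ≈ -83.0%.
So the size decreased by 83.0%.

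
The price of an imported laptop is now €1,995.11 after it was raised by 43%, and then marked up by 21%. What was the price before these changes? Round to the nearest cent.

Undoing the 21% increase: €1,995.11 ÷ 1.21 ≈ €1648.85124.
Undoing the 43% increase: €1648.85124 ÷ 1.43 ≈ €1,153.04.

€1,153.04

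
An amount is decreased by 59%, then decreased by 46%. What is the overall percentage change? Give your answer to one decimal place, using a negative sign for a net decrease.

-77.9%

A 59% decrease multiplies by 0.41.
Then a 46% decrease: 0.41 × 0.54 = 0.2214.
Overall factor 0.2214, i.e. -77.9%.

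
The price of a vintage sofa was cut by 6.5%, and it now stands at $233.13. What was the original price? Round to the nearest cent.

$249.34

The overall multiplier applied was 0.935.
So the original price was $233.13 ÷ 0.935 ≈ $249.34.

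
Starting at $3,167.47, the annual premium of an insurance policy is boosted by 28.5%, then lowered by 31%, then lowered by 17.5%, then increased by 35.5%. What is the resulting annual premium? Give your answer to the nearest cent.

Apply the 28.5% increase: $3,167.47 × 1.285 = $4070.19895.
31% decrease: $4070.19895 × 0.69 = $2808.4372755.
After the 17.5% decrease: $2808.4372755 × 0.825 = $2316.9607522875.
Apply the 35.5% increase: $2316.9607522875 × 1.355 = $3139.4818193495625 ≈ $3,139.48.

$3,139.48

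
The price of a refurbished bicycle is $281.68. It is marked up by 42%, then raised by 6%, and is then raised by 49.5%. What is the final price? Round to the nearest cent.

$633.86

After the 42% increase: $281.68 × 1.42 = $399.9856.
6% increase: $399.9856 × 1.06 = $423.984736.
49.5% increase: $423.984736 × 1.495 = $633.85718032 ≈ $633.86.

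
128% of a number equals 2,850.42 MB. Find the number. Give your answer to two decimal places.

2,226.89 MB

2,850.42 MB ÷ 1.28 ≈ 2,226.89 MB.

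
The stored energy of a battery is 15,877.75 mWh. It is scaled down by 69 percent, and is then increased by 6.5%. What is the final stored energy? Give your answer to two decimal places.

5,242.04 mWh

Each change multiplies by a factor: 0.31 × 1.065 = 0.33015.
15,877.75 × 0.33015 = 5242.0391625 ≈ 5,242.04.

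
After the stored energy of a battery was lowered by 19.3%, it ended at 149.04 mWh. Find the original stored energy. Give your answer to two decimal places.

184.68 mWh

The overall multiplier applied was 0.807.
So the original stored energy was 149.04 ÷ 0.807 ≈ 184.68 mWh.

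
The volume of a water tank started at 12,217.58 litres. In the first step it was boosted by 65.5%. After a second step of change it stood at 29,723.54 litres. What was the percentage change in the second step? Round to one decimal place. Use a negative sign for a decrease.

After the first step: 12,217.58 × 1.655 = 20220.0949.
Second-step multiplier: 29,723.54 ÷ 20220.0949 ≈ 1.47.
That is a change of 47.0%.

47.0%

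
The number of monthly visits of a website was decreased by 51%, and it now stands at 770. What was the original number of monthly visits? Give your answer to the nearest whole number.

The overall multiplier applied was 0.49.
So the original number of monthly visits was 770 ÷ 0.49 ≈ 1,571.

1,571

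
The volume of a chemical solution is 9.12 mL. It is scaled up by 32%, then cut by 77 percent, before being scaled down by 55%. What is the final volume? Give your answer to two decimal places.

After the 32% increase: 9.12 × 1.32 = 12.0384.
After the 77% decrease: 12.0384 × 0.23 = 2.768832.
After the 55% decrease: 2.768832 × 0.45 = 1.2459744 ≈ 1.25.

1.25 mL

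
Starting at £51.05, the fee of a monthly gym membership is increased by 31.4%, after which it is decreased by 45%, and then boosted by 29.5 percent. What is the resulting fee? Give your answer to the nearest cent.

£47.78

Each change multiplies by a factor: 1.314 × 0.55 × 1.295 = 0.9358965.
£51.05 × 0.9358965 = £47.777516325 ≈ £47.78.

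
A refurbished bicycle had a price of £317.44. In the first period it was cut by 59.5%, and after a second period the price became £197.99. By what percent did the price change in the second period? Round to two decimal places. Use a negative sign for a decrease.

After the first period: £317.44 × 0.405 = £128.5632.
Second-period multiplier: £197.99 ÷ £128.5632 ≈ 1.540021.
That is a change of 54.00%.

54.00%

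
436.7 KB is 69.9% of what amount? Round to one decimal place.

624.7 KB

436.7 KB ÷ 0.699 ≈ 624.7 KB.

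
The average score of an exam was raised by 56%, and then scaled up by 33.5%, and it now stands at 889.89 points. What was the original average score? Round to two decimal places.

The overall multiplier applied was 1.56 × 1.335 = 2.0826.
So the original average score was 889.89 ÷ 2.0826 ≈ 427.30 points.

427.30 points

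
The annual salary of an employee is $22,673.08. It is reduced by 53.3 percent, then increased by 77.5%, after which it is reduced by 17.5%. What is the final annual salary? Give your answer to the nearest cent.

$15,505.28

Each change multiplies by a factor: 0.467 × 1.775 × 0.825 = 0.683863125.
$22,673.08 × 0.683863125 = $15505.283342175 ≈ $15,505.28.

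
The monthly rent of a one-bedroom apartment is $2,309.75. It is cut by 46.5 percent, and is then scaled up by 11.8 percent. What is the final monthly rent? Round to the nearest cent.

Apply the 46.5% decrease: $2,309.75 × 0.535 = $1235.71625.
11.8% increase: $1235.71625 × 1.118 = $1381.5307675 ≈ $1,381.53.

$1,381.53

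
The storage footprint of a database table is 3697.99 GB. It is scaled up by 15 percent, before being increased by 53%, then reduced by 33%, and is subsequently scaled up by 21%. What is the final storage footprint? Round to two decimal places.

5274.91 GB

15% increase: 3697.99 × 1.15 = 4252.6885.
After the 53% increase: 4252.6885 × 1.53 = 6506.613405.
33% decrease: 6506.613405 × 0.67 = 4359.43098135.
21% increase: 4359.43098135 × 1.21 = 5274.9114874335 ≈ 5274.91.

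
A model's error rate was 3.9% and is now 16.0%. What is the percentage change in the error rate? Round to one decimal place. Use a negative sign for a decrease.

The change is 16.0 − 3.9 = 12.1 percentage points.
Relative to the original 3.9%, that is 12.1 ÷ 3.9 ≈ 310.3%.

310.3%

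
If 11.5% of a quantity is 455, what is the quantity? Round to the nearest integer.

3957

455 ÷ 0.115 ≈ 3957.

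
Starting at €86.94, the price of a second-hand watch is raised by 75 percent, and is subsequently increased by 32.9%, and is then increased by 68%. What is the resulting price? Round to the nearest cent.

€339.70

Apply the 75% increase: €86.94 × 1.75 = €152.145.
32.9% increase: €152.145 × 1.329 = €202.200705.
After the 68% increase: €202.200705 × 1.68 = €339.6971844 ≈ €339.70.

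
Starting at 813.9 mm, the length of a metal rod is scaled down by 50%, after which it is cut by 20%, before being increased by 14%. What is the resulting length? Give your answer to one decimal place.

371.1 mm

Apply the 50% decrease: 813.9 × 0.5 = 406.95.
After the 20% decrease: 406.95 × 0.8 = 325.56.
14% increase: 325.56 × 1.14 = 371.1384 ≈ 371.1.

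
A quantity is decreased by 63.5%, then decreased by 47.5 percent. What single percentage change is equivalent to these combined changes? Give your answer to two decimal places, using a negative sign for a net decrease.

A 63.5% decrease multiplies by 0.365.
Then a 47.5% decrease: 0.365 × 0.525 = 0.191625.
Overall factor 0.191625, i.e. -80.84%.

-80.84%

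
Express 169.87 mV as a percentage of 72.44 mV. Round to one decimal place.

169.87 mV ÷ 72.44 mV ≈ 234.5%.

234.5%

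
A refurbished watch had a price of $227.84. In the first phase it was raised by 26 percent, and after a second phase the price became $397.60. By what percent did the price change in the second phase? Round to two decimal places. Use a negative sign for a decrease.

38.50%

After the first phase: $227.84 × 1.26 = $287.0784.
Second-phase multiplier: $397.60 ÷ $287.0784 ≈ 1.384988.
That is a change of 38.50%.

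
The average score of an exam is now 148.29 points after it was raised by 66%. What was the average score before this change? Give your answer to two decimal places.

The overall multiplier applied was 1.66.
So the original average score was 148.29 ÷ 1.66 ≈ 89.33 points.

89.33 points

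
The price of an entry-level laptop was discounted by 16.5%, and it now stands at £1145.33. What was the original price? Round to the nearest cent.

£1371.65

The overall multiplier applied was 0.835.
So the original price was £1145.33 ÷ 0.835 ≈ £1371.65.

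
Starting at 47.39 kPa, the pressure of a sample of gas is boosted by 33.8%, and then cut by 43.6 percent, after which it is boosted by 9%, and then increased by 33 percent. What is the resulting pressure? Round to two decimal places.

51.84 kPa

Each change multiplies by a factor: 1.338 × 0.564 × 1.09 × 1.33 = 1.0939900104.
47.39 × 1.0939900104 = 51.844186592856 ≈ 51.84.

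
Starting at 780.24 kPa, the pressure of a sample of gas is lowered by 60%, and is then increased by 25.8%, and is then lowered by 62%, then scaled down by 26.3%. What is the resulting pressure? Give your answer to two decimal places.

After the 60% decrease: 780.24 × 0.4 = 312.096.
Apply the 25.8% increase: 312.096 × 1.258 = 392.616768.
After the 62% decrease: 392.616768 × 0.38 = 149.19437184.
26.3% decrease: 149.19437184 × 0.737 = 109.95625204608 ≈ 109.96.

109.96 kPa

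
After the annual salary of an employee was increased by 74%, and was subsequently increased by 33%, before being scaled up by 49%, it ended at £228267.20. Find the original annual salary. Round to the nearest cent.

£66199.75

Undoing the 49% increase: £228267.20 ÷ 1.49 ≈ £153199.463087.
Undoing the 33% increase: £153199.463087 ÷ 1.33 ≈ £115187.566231.
Undoing the 74% increase: £115187.566231 ÷ 1.74 ≈ £66199.75.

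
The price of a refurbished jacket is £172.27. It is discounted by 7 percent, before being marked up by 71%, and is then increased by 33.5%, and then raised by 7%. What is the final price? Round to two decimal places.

7% decrease: £172.27 × 0.93 = £160.2111.
71% increase: £160.2111 × 1.71 = £273.960981.
Apply the 33.5% increase: £273.960981 × 1.335 = £365.737909635.
After the 7% increase: £365.737909635 × 1.07 = £391.33956330945 ≈ £391.34.

£391.34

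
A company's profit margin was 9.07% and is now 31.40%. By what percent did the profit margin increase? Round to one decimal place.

The change is 31.40 − 9.07 = 22.33 percentage points.
Relative to the original 9.07%, that is 22.33 ÷ 9.07 ≈ 246.2%.
So the profit margin rose by 246.2%.

246.2%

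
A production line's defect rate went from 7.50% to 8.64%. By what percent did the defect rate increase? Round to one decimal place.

15.2%

The change is 8.64 − 7.50 = 1.14 percentage points.
Relative to the original 7.50%, that is 1.14 ÷ 7.50 = 15.2%.
So the defect rate rose by 15.2%.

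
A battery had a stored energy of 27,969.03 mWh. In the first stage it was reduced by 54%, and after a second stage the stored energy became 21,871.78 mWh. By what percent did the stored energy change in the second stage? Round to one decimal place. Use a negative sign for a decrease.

70.0%

After the first stage: 27,969.03 × 0.46 = 12865.7538.
Second-stage multiplier: 21,871.78 ÷ 12865.7538 ≈ 1.7.
That is a change of 70.0%.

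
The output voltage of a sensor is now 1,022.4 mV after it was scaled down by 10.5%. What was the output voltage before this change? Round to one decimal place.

1,142.3 mV

The overall multiplier applied was 0.895.
So the original output voltage was 1,022.4 ÷ 0.895 ≈ 1,142.3 mV.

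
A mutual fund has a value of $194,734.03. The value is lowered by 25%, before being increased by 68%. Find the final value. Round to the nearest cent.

$245,364.88

25% decrease: $194,734.03 × 0.75 = $146050.5225.
After the 68% increase: $146050.5225 × 1.68 = $245364.8778 ≈ $245,364.88.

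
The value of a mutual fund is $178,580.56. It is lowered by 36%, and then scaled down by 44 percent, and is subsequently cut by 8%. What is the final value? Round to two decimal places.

$58,883.01

After the 36% decrease: $178,580.56 × 0.64 = $114291.5584.
Apply the 44% decrease: $114291.5584 × 0.56 = $64003.272704.
After the 8% decrease: $64003.272704 × 0.92 = $58883.01088768 ≈ $58,883.01.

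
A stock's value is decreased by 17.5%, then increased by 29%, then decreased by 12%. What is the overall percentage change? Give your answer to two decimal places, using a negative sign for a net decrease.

The combined multiplier is 0.825 × 1.29 × 0.88 = 0.93654.
That corresponds to a decrease of 6.35%.

-6.35%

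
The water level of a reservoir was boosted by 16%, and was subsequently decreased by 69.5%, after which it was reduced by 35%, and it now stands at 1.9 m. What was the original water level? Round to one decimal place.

The overall multiplier applied was 1.16 × 0.305 × 0.65 = 0.22997.
So the original water level was 1.9 ÷ 0.22997 ≈ 8.3 m.

8.3 m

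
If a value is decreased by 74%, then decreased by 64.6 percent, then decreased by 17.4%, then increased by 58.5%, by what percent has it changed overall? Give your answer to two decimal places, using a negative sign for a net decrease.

-87.95%

The combined multiplier is 0.26 × 0.354 × 0.826 × 1.585 = 0.1204996884.
That corresponds to a decrease of 87.95%.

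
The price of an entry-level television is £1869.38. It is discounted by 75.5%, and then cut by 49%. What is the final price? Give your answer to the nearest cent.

After the 75.5% decrease: £1869.38 × 0.245 = £457.9981.
After the 49% decrease: £457.9981 × 0.51 = £233.579031 ≈ £233.58.

£233.58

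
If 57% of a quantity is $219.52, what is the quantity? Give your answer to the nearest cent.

$385.12

$219.52 ÷ 0.57 ≈ $385.12.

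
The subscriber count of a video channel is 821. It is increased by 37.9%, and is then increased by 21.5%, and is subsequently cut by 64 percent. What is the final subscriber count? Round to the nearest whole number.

Each change multiplies by a factor: 1.379 × 1.215 × 0.36 = 0.6031746.
821 × 0.6031746 = 495.2063466 ≈ 495.

495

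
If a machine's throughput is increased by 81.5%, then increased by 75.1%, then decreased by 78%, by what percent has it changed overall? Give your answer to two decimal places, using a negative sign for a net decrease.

-30.08%

The combined multiplier is 1.815 × 1.751 × 0.22 = 0.6991743.
That corresponds to a decrease of 30.08%.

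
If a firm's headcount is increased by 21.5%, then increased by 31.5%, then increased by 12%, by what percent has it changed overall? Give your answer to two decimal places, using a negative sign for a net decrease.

The combined multiplier is 1.215 × 1.315 × 1.12 = 1.789452.
That corresponds to an increase of 78.95%.

78.95%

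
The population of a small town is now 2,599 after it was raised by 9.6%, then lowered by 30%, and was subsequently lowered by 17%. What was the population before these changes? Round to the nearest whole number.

4,081

Undoing the 17% decrease: 2,599 ÷ 0.83 ≈ 3131.325301.
Undoing the 30% decrease: 3131.325301 ÷ 0.7 ≈ 4473.321859.
Undoing the 9.6% increase: 4473.321859 ÷ 1.096 ≈ 4,081.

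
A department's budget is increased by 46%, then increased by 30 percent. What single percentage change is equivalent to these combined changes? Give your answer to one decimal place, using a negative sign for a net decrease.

89.8%

The combined multiplier is 1.46 × 1.3 = 1.898.
That corresponds to an increase of 89.8%.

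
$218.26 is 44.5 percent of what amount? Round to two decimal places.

$490.47

$218.26 ÷ 0.445 ≈ $490.47.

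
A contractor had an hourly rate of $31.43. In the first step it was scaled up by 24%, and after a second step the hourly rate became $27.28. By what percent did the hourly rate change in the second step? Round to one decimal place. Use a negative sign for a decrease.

After the first step: $31.43 × 1.24 = $38.9732.
Second-step multiplier: $27.28 ÷ $38.9732 ≈ 0.69997.
That is a change of -30.0%.

-30.0%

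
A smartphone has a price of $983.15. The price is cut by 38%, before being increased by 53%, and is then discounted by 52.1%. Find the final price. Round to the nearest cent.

$446.72

38% decrease: $983.15 × 0.62 = $609.553.
Apply the 53% increase: $609.553 × 1.53 = $932.61609.
After the 52.1% decrease: $932.61609 × 0.479 = $446.72310711 ≈ $446.72.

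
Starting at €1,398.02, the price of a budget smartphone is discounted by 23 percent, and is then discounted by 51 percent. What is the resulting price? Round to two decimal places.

After the 23% decrease: €1,398.02 × 0.77 = €1076.4754.
Apply the 51% decrease: €1076.4754 × 0.49 = €527.472946 ≈ €527.47.

€527.47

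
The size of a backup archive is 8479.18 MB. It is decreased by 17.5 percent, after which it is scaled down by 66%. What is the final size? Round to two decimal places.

Each change multiplies by a factor: 0.825 × 0.34 = 0.2805.
8479.18 × 0.2805 = 2378.40999 ≈ 2378.41.

2378.41 MB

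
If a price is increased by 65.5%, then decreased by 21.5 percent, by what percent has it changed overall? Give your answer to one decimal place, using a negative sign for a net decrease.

The combined multiplier is 1.655 × 0.785 = 1.299175.
That corresponds to an increase of 29.9%.

29.9%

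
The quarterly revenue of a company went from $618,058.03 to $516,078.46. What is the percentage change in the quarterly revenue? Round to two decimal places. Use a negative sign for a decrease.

Change: $516,078.46 − $618,058.03 = -$101,979.57.
Relative to the original: -$101,979.57 ÷ $618,058.03 ≈ -16.50%.

-16.50%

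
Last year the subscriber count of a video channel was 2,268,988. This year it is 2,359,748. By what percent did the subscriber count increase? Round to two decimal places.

Change: 2,359,748 − 2,268,988 = 90,760.
Relative to the original: 90,760 ÷ 2,268,988 ≈ 4.00%.
So the subscriber count increased by 4.00%.

4.00%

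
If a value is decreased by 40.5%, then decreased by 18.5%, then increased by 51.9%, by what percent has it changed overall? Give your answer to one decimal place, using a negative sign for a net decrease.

-26.3%

A 40.5% decrease multiplies by 0.595.
Then an 18.5% decrease: 0.595 × 0.815 = 0.484925.
Then a 51.9% increase: 0.484925 × 1.519 = 0.736601075.
Overall factor 0.736601075, i.e. -26.3%.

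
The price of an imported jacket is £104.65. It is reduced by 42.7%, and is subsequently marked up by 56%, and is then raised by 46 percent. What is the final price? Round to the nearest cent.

Apply the 42.7% decrease: £104.65 × 0.573 = £59.96445.
56% increase: £59.96445 × 1.56 = £93.544542.
Apply the 46% increase: £93.544542 × 1.46 = £136.57503132 ≈ £136.58.

£136.58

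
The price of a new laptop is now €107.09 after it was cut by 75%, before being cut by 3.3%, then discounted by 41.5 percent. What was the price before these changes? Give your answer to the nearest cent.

€757.23

The overall multiplier applied was 0.25 × 0.967 × 0.585 = 0.14142375.
So the original price was €107.09 ÷ 0.14142375 ≈ €757.23.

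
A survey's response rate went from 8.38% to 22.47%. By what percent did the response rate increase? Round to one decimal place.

The change is 22.47 − 8.38 = 14.09 percentage points.
Relative to the original 8.38%, that is 14.09 ÷ 8.38 ≈ 168.1%.
So the response rate rose by 168.1%.

168.1%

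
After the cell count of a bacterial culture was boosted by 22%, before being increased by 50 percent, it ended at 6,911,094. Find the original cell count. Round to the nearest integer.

3,776,554

Undoing the 50% increase: 6,911,094 ÷ 1.5 = 4607396.
Undoing the 22% increase: 4607396 ÷ 1.22 ≈ 3,776,554.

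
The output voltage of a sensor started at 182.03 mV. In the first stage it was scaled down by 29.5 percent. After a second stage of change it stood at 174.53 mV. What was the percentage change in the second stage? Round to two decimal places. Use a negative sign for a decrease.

After the first stage: 182.03 × 0.705 = 128.33115.
Second-stage multiplier: 174.53 ÷ 128.33115 ≈ 1.359997.
That is a change of 36.00%.

36.00%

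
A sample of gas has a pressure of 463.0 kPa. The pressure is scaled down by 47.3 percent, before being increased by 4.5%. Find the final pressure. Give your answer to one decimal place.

255.0 kPa

Apply the 47.3% decrease: 463.0 × 0.527 = 244.001.
4.5% increase: 244.001 × 1.045 = 254.981045 ≈ 255.0.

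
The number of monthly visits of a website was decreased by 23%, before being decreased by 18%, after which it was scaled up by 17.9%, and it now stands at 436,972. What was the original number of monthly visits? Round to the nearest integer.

The overall multiplier applied was 0.77 × 0.82 × 1.179 = 0.7444206.
So the original number of monthly visits was 436,972 ÷ 0.7444206 ≈ 586,996.

586,996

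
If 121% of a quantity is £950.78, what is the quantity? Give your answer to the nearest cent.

£950.78 ÷ 1.21 ≈ £785.77.

£785.77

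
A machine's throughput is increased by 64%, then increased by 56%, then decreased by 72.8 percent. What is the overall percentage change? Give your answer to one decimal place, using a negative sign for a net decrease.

The combined multiplier is 1.64 × 1.56 × 0.272 = 0.6958848.
That corresponds to a decrease of 30.4%.

-30.4%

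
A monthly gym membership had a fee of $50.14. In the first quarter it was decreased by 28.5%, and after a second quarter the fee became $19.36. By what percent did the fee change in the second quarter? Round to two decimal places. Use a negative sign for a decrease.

After the first quarter: $50.14 × 0.715 = $35.8501.
Second-quarter multiplier: $19.36 ÷ $35.8501 ≈ 0.540026.
That is a change of -46.00%.

-46.00%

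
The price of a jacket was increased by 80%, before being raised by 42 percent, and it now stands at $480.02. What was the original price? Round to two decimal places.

$187.80

Undoing the 42% increase: $480.02 ÷ 1.42 ≈ $338.042254.
Undoing the 80% increase: $338.042254 ÷ 1.8 ≈ $187.80.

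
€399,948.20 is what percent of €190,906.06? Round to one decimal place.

€399,948.20 ÷ €190,906.06 ≈ 209.5%.

209.5%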